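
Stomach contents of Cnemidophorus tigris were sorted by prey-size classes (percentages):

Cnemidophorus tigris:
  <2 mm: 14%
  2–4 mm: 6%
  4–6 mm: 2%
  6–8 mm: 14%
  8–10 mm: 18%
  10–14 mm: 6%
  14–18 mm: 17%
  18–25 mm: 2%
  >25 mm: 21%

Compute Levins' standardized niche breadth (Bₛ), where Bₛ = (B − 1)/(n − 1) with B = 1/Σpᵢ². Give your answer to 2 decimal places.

Convert percentages to proportions (divide by 100).
Σpᵢ² = 0.14² + 0.06² + 0.02² + 0.14² + 0.18² + 0.06² + 0.17² + 0.02² + 0.21² = 0.0196 + 0.0036 + 0.0004 + 0.0196 + 0.0324 + 0.0036 + 0.0289 + 0.0004 + 0.0441 = 0.1526
B = 1 / 0.1526 = 6.5531
Bₛ = (B − 1)/(n − 1) = (6.5531 − 1)/(9 − 1) = 5.5531/8 = 0.6941

0.69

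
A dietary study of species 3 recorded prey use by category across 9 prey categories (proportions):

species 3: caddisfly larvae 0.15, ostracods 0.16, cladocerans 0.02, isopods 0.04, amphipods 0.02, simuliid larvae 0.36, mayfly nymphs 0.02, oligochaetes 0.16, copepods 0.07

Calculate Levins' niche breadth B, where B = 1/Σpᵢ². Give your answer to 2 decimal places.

Σpᵢ² = 0.15² + 0.16² + 0.02² + 0.04² + 0.02² + 0.36² + 0.02² + 0.16² + 0.07² = 0.0225 + 0.0256 + 0.0004 + 0.0016 + 0.0004 + 0.1296 + 0.0004 + 0.0256 + 0.0049 = 0.2110
B = 1 / 0.2110 = 4.7393

4.74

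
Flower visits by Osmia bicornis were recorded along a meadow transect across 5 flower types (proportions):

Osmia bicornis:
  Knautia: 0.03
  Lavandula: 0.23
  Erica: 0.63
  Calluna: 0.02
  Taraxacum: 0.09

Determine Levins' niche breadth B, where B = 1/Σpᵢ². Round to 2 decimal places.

Σpᵢ² = 0.03² + 0.23² + 0.63² + 0.02² + 0.09² = 0.0009 + 0.0529 + 0.3969 + 0.0004 + 0.0081 = 0.4592
B = 1 / 0.4592 = 2.1777

2.18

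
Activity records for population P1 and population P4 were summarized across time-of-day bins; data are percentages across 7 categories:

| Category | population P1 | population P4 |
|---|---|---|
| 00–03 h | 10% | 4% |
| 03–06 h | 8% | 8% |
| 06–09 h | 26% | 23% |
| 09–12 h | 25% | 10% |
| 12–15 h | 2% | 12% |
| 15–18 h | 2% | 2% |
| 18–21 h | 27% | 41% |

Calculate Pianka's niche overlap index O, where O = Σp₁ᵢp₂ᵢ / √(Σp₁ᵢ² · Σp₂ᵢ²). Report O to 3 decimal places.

Convert percentages to proportions (divide by 100).
Σ p₁ᵢp₂ᵢ = 0.0040 + 0.0064 + 0.0598 + 0.0250 + 0.0024 + 0.0004 + 0.1107 = 0.2087
Σp_1ᵢ² = 0.10² + 0.08² + 0.26² + 0.25² + 0.02² + 0.02² + 0.27² = 0.0100 + 0.0064 + 0.0676 + 0.0625 + 0.0004 + 0.0004 + 0.0729 = 0.2202
Σp_2ᵢ² = 0.04² + 0.08² + 0.23² + 0.10² + 0.12² + 0.02² + 0.41² = 0.0016 + 0.0064 + 0.0529 + 0.0100 + 0.0144 + 0.0004 + 0.1681 = 0.2538
O = 0.2087 / √(0.2202 × 0.2538) = 0.2087 / 0.236404 = 0.88281

0.883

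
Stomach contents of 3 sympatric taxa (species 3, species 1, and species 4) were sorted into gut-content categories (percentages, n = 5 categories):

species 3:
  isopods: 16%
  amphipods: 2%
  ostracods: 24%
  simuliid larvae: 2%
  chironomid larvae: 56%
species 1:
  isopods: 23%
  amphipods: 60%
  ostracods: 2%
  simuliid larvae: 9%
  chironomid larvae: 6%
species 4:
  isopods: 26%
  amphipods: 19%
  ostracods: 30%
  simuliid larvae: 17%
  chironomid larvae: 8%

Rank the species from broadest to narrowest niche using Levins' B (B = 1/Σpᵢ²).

Convert percentages to proportions (divide by 100).
Σp_3ᵢ² = 0.16² + 0.02² + 0.24² + 0.02² + 0.56² = 0.0256 + 0.0004 + 0.0576 + 0.0004 + 0.3136 = 0.3976
B_3 = 1 / 0.3976 = 2.5151
Σp_1ᵢ² = 0.23² + 0.60² + 0.02² + 0.09² + 0.06² = 0.0529 + 0.3600 + 0.0004 + 0.0081 + 0.0036 = 0.4250
B_1 = 1 / 0.4250 = 2.3529
Σp_4ᵢ² = 0.26² + 0.19² + 0.30² + 0.17² + 0.08² = 0.0676 + 0.0361 + 0.0900 + 0.0289 + 0.0064 = 0.2290
B_4 = 1 / 0.2290 = 4.3668
Ranking by B (broadest → narrowest): species 4 (4.37) > species 3 (2.52) > species 1 (2.35)

species 4 > species 3 > species 1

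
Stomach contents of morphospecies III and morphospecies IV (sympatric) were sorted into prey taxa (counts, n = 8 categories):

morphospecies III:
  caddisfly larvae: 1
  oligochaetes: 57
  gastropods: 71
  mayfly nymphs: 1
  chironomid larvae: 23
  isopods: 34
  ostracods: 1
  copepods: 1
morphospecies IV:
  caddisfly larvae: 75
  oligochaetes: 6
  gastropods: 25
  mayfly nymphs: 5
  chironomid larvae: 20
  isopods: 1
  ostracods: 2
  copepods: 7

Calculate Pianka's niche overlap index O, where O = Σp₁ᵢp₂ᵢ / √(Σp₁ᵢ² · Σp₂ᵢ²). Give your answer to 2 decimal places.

Proportions for morphospecies III (n=189): 1/189=0.0053, 57/189=0.3016, 71/189=0.3757, 1/189=0.0053, 23/189=0.1217, 34/189=0.1799, 1/189=0.0053, 1/189=0.0053
Proportions for morphospecies IV (n=141): 75/141=0.5319, 6/141=0.0426, 25/141=0.1773, 5/141=0.0355, 20/141=0.1418, 1/141=0.0071, 2/141=0.0142, 7/141=0.0496
Σ p₁ᵢp₂ᵢ = 0.002819 + 0.012848 + 0.066612 + 0.000188 + 0.017257 + 0.001277 + 0.000075 + 0.000263 = 0.101339
Σp_1ᵢ² = 0.0053² + 0.3016² + 0.3757² + 0.0053² + 0.1217² + 0.1799² + 0.0053² + 0.0053² = 0.000028 + 0.090963 + 0.141150 + 0.000028 + 0.014811 + 0.032364 + 0.000028 + 0.000028 = 0.279400
Σp_2ᵢ² = 0.5319² + 0.0426² + 0.1773² + 0.0355² + 0.1418² + 0.0071² + 0.0142² + 0.0496² = 0.282918 + 0.001815 + 0.031435 + 0.001260 + 0.020107 + 0.000050 + 0.000202 + 0.002460 = 0.340247
O = 0.101339 / √(0.279400 × 0.340247) = 0.101339 / 0.3083261 = 0.3287

0.33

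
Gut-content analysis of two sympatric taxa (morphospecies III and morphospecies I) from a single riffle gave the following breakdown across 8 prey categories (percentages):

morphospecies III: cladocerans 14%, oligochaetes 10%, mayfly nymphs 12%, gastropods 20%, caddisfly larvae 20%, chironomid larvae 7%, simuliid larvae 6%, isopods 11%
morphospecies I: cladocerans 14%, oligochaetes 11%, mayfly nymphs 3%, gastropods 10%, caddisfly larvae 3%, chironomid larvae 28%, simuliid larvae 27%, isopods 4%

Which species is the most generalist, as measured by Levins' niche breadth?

morphospecies III

Convert percentages to proportions (divide by 100).
Σp_IIIᵢ² = 0.14² + 0.10² + 0.12² + 0.20² + 0.20² + 0.07² + 0.06² + 0.11² = 0.0196 + 0.0100 + 0.0144 + 0.0400 + 0.0400 + 0.0049 + 0.0036 + 0.0121 = 0.1446
B_III = 1 / 0.1446 = 6.9156
Σp_Iᵢ² = 0.14² + 0.11² + 0.03² + 0.10² + 0.03² + 0.28² + 0.27² + 0.04² = 0.0196 + 0.0121 + 0.0009 + 0.0100 + 0.0009 + 0.0784 + 0.0729 + 0.0016 = 0.1964
B_I = 1 / 0.1964 = 5.0916
Highest B → broadest niche (most generalist): morphospecies III (B = 6.92).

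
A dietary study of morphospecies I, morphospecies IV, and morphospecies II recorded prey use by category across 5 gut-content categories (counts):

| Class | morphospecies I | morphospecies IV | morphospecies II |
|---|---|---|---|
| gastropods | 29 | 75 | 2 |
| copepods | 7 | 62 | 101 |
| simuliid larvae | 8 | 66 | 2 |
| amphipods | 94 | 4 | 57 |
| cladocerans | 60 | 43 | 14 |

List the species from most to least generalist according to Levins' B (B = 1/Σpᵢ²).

morphospecies IV > morphospecies I > morphospecies II

Proportions for morphospecies I (n=198): 29/198=0.1465, 7/198=0.0354, 8/198=0.0404, 94/198=0.4747, 60/198=0.3030
Proportions for morphospecies IV (n=250): 75/250=0.3000, 62/250=0.2480, 66/250=0.2640, 4/250=0.0160, 43/250=0.1720
Proportions for morphospecies II (n=176): 2/176=0.0114, 101/176=0.5739, 2/176=0.0114, 57/176=0.3239, 14/176=0.0795
Σp_Iᵢ² = 0.1465² + 0.0354² + 0.0404² + 0.4747² + 0.3030² = 0.021462 + 0.001253 + 0.001632 + 0.225340 + 0.091809 = 0.341496
B_I = 1 / 0.341496 = 2.9283
Σp_IVᵢ² = 0.3000² + 0.2480² + 0.2640² + 0.0160² + 0.1720² = 0.090000 + 0.061504 + 0.069696 + 0.000256 + 0.029584 = 0.251040
B_IV = 1 / 0.251040 = 3.9834
Σp_IIᵢ² = 0.0114² + 0.5739² + 0.0114² + 0.3239² + 0.0795² = 0.000130 + 0.329361 + 0.000130 + 0.104911 + 0.006320 = 0.440852
B_II = 1 / 0.440852 = 2.2683
Ranking by B (broadest → narrowest): morphospecies IV (3.98) > morphospecies I (2.93) > morphospecies II (2.27)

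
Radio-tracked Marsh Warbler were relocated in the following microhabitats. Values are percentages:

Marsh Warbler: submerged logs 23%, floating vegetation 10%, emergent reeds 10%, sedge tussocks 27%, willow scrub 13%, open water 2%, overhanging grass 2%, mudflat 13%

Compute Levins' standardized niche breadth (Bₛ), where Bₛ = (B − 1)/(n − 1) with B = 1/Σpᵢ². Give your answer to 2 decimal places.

Convert percentages to proportions (divide by 100).
Σpᵢ² = 0.23² + 0.10² + 0.10² + 0.27² + 0.13² + 0.02² + 0.02² + 0.13² = 0.0529 + 0.0100 + 0.0100 + 0.0729 + 0.0169 + 0.0004 + 0.0004 + 0.0169 = 0.1804
B = 1 / 0.1804 = 5.5432
Bₛ = (B − 1)/(n − 1) = (5.5432 − 1)/(8 − 1) = 4.5432/7 = 0.6490

0.65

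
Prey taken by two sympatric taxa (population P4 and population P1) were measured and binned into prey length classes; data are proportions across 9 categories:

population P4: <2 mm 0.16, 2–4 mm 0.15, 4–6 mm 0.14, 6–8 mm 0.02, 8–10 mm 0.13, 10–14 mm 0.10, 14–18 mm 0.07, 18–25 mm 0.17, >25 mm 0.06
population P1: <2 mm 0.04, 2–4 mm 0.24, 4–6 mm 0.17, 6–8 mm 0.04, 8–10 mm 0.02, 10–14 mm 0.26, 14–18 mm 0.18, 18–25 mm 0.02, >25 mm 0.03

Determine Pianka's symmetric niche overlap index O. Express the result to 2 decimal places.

Σ p₁ᵢp₂ᵢ = 0.0064 + 0.0360 + 0.0238 + 0.0008 + 0.0026 + 0.0260 + 0.0126 + 0.0034 + 0.0018 = 0.1134
Σp_1ᵢ² = 0.16² + 0.15² + 0.14² + 0.02² + 0.13² + 0.10² + 0.07² + 0.17² + 0.06² = 0.0256 + 0.0225 + 0.0196 + 0.0004 + 0.0169 + 0.0100 + 0.0049 + 0.0289 + 0.0036 = 0.1324
Σp_2ᵢ² = 0.04² + 0.24² + 0.17² + 0.04² + 0.02² + 0.26² + 0.18² + 0.02² + 0.03² = 0.0016 + 0.0576 + 0.0289 + 0.0016 + 0.0004 + 0.0676 + 0.0324 + 0.0004 + 0.0009 = 0.1914
O = 0.1134 / √(0.1324 × 0.1914) = 0.1134 / 0.15919 = 0.7124

0.71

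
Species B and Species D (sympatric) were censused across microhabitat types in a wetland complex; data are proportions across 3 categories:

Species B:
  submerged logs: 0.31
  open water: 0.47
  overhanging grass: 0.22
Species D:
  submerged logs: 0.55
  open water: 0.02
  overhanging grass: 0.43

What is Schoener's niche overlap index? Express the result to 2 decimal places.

0.55

Σ|p₁ᵢ − p₂ᵢ| = 0.24 + 0.45 + 0.21 = 0.90
D = 1 − ½ × 0.90 = 1 − 0.450 = 0.5500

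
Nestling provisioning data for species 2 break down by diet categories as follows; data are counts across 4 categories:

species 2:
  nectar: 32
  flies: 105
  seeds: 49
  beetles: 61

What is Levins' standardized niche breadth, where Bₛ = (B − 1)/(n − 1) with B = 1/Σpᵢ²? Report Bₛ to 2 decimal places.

0.79

Proportions for species 2 (n=247): 32/247=0.1296, 105/247=0.4251, 49/247=0.1984, 61/247=0.2470
Σpᵢ² = 0.1296² + 0.4251² + 0.1984² + 0.2470² = 0.016796 + 0.180710 + 0.039363 + 0.061009 = 0.297878
B = 1 / 0.297878 = 3.3571
Bₛ = (B − 1)/(n − 1) = (3.3571 − 1)/(4 − 1) = 2.3571/3 = 0.7857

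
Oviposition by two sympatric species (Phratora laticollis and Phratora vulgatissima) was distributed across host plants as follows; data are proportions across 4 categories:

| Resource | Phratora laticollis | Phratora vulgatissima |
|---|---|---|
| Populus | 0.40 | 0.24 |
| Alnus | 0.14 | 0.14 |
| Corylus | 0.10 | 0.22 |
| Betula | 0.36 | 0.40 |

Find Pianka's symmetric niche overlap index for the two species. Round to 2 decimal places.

Σ p₁ᵢp₂ᵢ = 0.0960 + 0.0196 + 0.0220 + 0.1440 = 0.2816
Σp_1ᵢ² = 0.40² + 0.14² + 0.10² + 0.36² = 0.1600 + 0.0196 + 0.0100 + 0.1296 = 0.3192
Σp_2ᵢ² = 0.24² + 0.14² + 0.22² + 0.40² = 0.0576 + 0.0196 + 0.0484 + 0.1600 = 0.2856
O = 0.2816 / √(0.3192 × 0.2856) = 0.2816 / 0.30193 = 0.9327

0.93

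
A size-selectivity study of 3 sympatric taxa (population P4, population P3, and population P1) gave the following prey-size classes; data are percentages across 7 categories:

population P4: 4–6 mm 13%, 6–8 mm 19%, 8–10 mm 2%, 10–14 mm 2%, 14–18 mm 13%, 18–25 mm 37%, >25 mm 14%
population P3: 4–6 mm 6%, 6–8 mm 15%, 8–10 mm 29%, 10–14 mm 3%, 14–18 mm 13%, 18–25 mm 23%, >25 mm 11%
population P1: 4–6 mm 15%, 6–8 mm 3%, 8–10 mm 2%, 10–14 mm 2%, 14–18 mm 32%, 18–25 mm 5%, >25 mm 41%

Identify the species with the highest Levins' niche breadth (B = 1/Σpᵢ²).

population P3

Convert percentages to proportions (divide by 100).
Σp_P4ᵢ² = 0.13² + 0.19² + 0.02² + 0.02² + 0.13² + 0.37² + 0.14² = 0.0169 + 0.0361 + 0.0004 + 0.0004 + 0.0169 + 0.1369 + 0.0196 = 0.2272
B_P4 = 1 / 0.2272 = 4.4014
Σp_P3ᵢ² = 0.06² + 0.15² + 0.29² + 0.03² + 0.13² + 0.23² + 0.11² = 0.0036 + 0.0225 + 0.0841 + 0.0009 + 0.0169 + 0.0529 + 0.0121 = 0.1930
B_P3 = 1 / 0.1930 = 5.1813
Σp_P1ᵢ² = 0.15² + 0.03² + 0.02² + 0.02² + 0.32² + 0.05² + 0.41² = 0.0225 + 0.0009 + 0.0004 + 0.0004 + 0.1024 + 0.0025 + 0.1681 = 0.2972
B_P1 = 1 / 0.2972 = 3.3647
Highest B → broadest niche (most generalist): population P3 (B = 5.18).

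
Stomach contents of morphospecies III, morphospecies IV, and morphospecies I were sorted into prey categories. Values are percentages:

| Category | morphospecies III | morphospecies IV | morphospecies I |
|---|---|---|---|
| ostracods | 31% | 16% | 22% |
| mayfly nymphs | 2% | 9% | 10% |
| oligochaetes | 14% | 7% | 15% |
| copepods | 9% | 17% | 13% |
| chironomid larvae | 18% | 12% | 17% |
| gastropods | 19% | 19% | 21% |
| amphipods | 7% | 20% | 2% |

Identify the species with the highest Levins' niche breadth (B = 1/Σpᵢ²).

morphospecies IV

Convert percentages to proportions (divide by 100).
Σp_IIIᵢ² = 0.31² + 0.02² + 0.14² + 0.09² + 0.18² + 0.19² + 0.07² = 0.0961 + 0.0004 + 0.0196 + 0.0081 + 0.0324 + 0.0361 + 0.0049 = 0.1976
B_III = 1 / 0.1976 = 5.0607
Σp_IVᵢ² = 0.16² + 0.09² + 0.07² + 0.17² + 0.12² + 0.19² + 0.20² = 0.0256 + 0.0081 + 0.0049 + 0.0289 + 0.0144 + 0.0361 + 0.0400 = 0.1580
B_IV = 1 / 0.1580 = 6.3291
Σp_Iᵢ² = 0.22² + 0.10² + 0.15² + 0.13² + 0.17² + 0.21² + 0.02² = 0.0484 + 0.0100 + 0.0225 + 0.0169 + 0.0289 + 0.0441 + 0.0004 = 0.1712
B_I = 1 / 0.1712 = 5.8411
Highest B → broadest niche (most generalist): morphospecies IV (B = 6.33).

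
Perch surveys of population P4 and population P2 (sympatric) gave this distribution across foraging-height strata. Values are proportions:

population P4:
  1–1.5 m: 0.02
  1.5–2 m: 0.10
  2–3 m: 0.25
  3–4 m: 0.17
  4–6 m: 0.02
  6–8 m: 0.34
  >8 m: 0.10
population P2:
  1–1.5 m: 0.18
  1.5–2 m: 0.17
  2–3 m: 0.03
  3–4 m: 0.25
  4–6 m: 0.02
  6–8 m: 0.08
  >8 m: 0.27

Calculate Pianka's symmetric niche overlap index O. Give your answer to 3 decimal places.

Σ p₁ᵢp₂ᵢ = 0.0036 + 0.0170 + 0.0075 + 0.0425 + 0.0004 + 0.0272 + 0.0270 = 0.1252
Σp_1ᵢ² = 0.02² + 0.10² + 0.25² + 0.17² + 0.02² + 0.34² + 0.10² = 0.0004 + 0.0100 + 0.0625 + 0.0289 + 0.0004 + 0.1156 + 0.0100 = 0.2278
Σp_2ᵢ² = 0.18² + 0.17² + 0.03² + 0.25² + 0.02² + 0.08² + 0.27² = 0.0324 + 0.0289 + 0.0009 + 0.0625 + 0.0004 + 0.0064 + 0.0729 = 0.2044
O = 0.1252 / √(0.2278 × 0.2044) = 0.1252 / 0.215783 = 0.58021

0.580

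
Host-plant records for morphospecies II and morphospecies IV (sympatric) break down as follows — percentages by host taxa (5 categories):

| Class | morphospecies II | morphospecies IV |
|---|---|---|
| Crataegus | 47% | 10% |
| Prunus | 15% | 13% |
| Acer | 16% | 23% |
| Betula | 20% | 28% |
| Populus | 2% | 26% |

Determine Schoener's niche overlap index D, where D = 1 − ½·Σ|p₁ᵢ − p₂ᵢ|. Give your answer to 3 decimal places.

0.610

Convert percentages to proportions (divide by 100).
Σ|p₁ᵢ − p₂ᵢ| = 0.37 + 0.02 + 0.07 + 0.08 + 0.24 = 0.78
D = 1 − ½ × 0.78 = 1 − 0.390 = 0.61000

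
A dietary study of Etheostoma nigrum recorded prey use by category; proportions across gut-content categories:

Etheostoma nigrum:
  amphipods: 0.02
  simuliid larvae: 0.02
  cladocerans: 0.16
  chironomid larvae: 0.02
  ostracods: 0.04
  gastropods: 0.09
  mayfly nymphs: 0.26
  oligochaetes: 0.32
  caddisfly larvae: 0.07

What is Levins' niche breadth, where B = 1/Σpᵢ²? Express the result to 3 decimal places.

4.730

Σpᵢ² = 0.02² + 0.02² + 0.16² + 0.02² + 0.04² + 0.09² + 0.26² + 0.32² + 0.07² = 0.0004 + 0.0004 + 0.0256 + 0.0004 + 0.0016 + 0.0081 + 0.0676 + 0.1024 + 0.0049 = 0.2114
B = 1 / 0.2114 = 4.73037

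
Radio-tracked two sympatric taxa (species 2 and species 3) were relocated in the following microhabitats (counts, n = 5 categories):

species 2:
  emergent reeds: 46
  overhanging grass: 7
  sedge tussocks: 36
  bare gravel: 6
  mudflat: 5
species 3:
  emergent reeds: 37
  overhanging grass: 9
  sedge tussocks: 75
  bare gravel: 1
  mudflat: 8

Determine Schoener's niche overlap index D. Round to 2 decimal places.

0.77

Proportions for species 2 (n=100): 46/100=0.4600, 7/100=0.0700, 36/100=0.3600, 6/100=0.0600, 5/100=0.0500
Proportions for species 3 (n=130): 37/130=0.2846, 9/130=0.0692, 75/130=0.5769, 1/130=0.0077, 8/130=0.0615
Σ|p₁ᵢ − p₂ᵢ| = 0.1754 + 0.0008 + 0.2169 + 0.0523 + 0.0115 = 0.4569
D = 1 − ½ × 0.4569 = 1 − 0.22845 = 0.77155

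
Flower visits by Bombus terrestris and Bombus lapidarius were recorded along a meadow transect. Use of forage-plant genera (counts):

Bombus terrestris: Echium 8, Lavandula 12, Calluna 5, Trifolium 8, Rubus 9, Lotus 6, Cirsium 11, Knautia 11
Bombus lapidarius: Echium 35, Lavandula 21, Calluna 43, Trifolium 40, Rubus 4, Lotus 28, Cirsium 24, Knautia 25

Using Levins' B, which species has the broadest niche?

Bombus terrestris

Proportions for Bombus terrestris (n=70): 8/70=0.1143, 12/70=0.1714, 5/70=0.0714, 8/70=0.1143, 9/70=0.1286, 6/70=0.0857, 11/70=0.1571, 11/70=0.1571
Proportions for Bombus lapidarius (n=220): 35/220=0.1591, 21/220=0.0955, 43/220=0.1955, 40/220=0.1818, 4/220=0.0182, 28/220=0.1273, 24/220=0.1091, 25/220=0.1136
Σp_terrᵢ² = 0.1143² + 0.1714² + 0.0714² + 0.1143² + 0.1286² + 0.0857² + 0.1571² + 0.1571² = 0.013064 + 0.029378 + 0.005098 + 0.013064 + 0.016538 + 0.007344 + 0.024680 + 0.024680 = 0.133846
B_terr = 1 / 0.133846 = 7.4713
Σp_lapiᵢ² = 0.1591² + 0.0955² + 0.1955² + 0.1818² + 0.0182² + 0.1273² + 0.1091² + 0.1136² = 0.025313 + 0.009120 + 0.038220 + 0.033051 + 0.000331 + 0.016205 + 0.011903 + 0.012905 = 0.147048
B_lapi = 1 / 0.147048 = 6.8005
Highest B → broadest niche (most generalist): Bombus terrestris (B = 7.47).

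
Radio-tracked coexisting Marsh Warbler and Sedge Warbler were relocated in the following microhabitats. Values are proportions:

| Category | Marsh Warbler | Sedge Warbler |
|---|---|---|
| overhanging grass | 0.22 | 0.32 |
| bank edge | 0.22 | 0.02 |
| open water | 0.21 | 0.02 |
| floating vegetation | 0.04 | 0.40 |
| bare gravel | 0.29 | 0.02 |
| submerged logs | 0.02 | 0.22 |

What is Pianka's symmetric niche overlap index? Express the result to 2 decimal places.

Σ p₁ᵢp₂ᵢ = 0.0704 + 0.0044 + 0.0042 + 0.0160 + 0.0058 + 0.0044 = 0.1052
Σp_1ᵢ² = 0.22² + 0.22² + 0.21² + 0.04² + 0.29² + 0.02² = 0.0484 + 0.0484 + 0.0441 + 0.0016 + 0.0841 + 0.0004 = 0.2270
Σp_2ᵢ² = 0.32² + 0.02² + 0.02² + 0.40² + 0.02² + 0.22² = 0.1024 + 0.0004 + 0.0004 + 0.1600 + 0.0004 + 0.0484 = 0.3120
O = 0.1052 / √(0.2270 × 0.3120) = 0.1052 / 0.26613 = 0.3953

0.40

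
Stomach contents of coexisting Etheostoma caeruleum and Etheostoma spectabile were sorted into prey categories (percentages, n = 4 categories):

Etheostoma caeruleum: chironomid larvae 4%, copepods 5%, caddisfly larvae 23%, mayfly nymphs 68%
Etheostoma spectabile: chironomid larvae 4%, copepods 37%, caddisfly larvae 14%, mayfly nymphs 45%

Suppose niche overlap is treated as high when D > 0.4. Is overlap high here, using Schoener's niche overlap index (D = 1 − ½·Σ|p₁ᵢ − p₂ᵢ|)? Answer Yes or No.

Convert percentages to proportions (divide by 100).
Σ|p₁ᵢ − p₂ᵢ| = 0.00 + 0.32 + 0.09 + 0.23 = 0.64
D = 1 − ½ × 0.64 = 1 − 0.320 = 0.6800
D = 0.6800 > 0.4 → Yes.

Yes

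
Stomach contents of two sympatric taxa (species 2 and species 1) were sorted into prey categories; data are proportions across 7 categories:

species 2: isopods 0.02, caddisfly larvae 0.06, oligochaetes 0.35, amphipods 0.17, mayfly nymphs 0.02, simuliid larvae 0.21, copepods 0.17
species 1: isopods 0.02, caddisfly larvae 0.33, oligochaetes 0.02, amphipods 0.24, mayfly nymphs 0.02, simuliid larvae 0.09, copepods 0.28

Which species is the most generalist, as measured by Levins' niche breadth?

Σp_2ᵢ² = 0.02² + 0.06² + 0.35² + 0.17² + 0.02² + 0.21² + 0.17² = 0.0004 + 0.0036 + 0.1225 + 0.0289 + 0.0004 + 0.0441 + 0.0289 = 0.2288
B_2 = 1 / 0.2288 = 4.3706
Σp_1ᵢ² = 0.02² + 0.33² + 0.02² + 0.24² + 0.02² + 0.09² + 0.28² = 0.0004 + 0.1089 + 0.0004 + 0.0576 + 0.0004 + 0.0081 + 0.0784 = 0.2542
B_1 = 1 / 0.2542 = 3.9339
Highest B → broadest niche (most generalist): species 2 (B = 4.37).

species 2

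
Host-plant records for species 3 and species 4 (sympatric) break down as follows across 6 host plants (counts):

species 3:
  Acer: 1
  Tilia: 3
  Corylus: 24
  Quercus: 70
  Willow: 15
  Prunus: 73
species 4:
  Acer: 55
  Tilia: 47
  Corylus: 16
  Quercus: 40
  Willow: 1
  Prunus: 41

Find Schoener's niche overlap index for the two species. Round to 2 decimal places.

Proportions for species 3 (n=186): 1/186=0.0054, 3/186=0.0161, 24/186=0.1290, 70/186=0.3763, 15/186=0.0806, 73/186=0.3925
Proportions for species 4 (n=200): 55/200=0.2750, 47/200=0.2350, 16/200=0.0800, 40/200=0.2000, 1/200=0.0050, 41/200=0.2050
Σ|p₁ᵢ − p₂ᵢ| = 0.2696 + 0.2189 + 0.0490 + 0.1763 + 0.0756 + 0.1875 = 0.9769
D = 1 − ½ × 0.9769 = 1 − 0.48845 = 0.51155

0.51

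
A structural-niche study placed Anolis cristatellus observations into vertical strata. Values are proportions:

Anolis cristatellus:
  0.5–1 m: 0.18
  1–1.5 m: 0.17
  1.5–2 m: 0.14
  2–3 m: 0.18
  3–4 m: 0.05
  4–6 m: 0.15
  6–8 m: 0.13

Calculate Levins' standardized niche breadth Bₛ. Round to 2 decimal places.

Σpᵢ² = 0.18² + 0.17² + 0.14² + 0.18² + 0.05² + 0.15² + 0.13² = 0.0324 + 0.0289 + 0.0196 + 0.0324 + 0.0025 + 0.0225 + 0.0169 = 0.1552
B = 1 / 0.1552 = 6.4433
Bₛ = (B − 1)/(n − 1) = (6.4433 − 1)/(7 − 1) = 5.4433/6 = 0.9072

0.91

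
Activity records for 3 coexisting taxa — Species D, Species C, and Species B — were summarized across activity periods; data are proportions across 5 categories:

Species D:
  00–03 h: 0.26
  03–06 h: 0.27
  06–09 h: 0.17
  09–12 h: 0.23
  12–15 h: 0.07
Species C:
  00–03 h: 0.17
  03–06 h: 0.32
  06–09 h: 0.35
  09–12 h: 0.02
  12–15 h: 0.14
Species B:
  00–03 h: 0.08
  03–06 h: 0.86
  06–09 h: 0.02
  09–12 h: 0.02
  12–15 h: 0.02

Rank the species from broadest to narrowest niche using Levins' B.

Species D > Species C > Species B

Σp_Dᵢ² = 0.26² + 0.27² + 0.17² + 0.23² + 0.07² = 0.0676 + 0.0729 + 0.0289 + 0.0529 + 0.0049 = 0.2272
B_D = 1 / 0.2272 = 4.4014
Σp_Cᵢ² = 0.17² + 0.32² + 0.35² + 0.02² + 0.14² = 0.0289 + 0.1024 + 0.1225 + 0.0004 + 0.0196 = 0.2738
B_C = 1 / 0.2738 = 3.6523
Σp_Bᵢ² = 0.08² + 0.86² + 0.02² + 0.02² + 0.02² = 0.0064 + 0.7396 + 0.0004 + 0.0004 + 0.0004 = 0.7472
B_B = 1 / 0.7472 = 1.3383
Ranking by B (broadest → narrowest): Species D (4.40) > Species C (3.65) > Species B (1.34)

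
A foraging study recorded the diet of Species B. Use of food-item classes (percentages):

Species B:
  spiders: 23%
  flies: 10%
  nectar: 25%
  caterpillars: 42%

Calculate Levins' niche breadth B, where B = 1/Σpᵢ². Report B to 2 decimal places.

Convert percentages to proportions (divide by 100).
Σpᵢ² = 0.23² + 0.10² + 0.25² + 0.42² = 0.0529 + 0.0100 + 0.0625 + 0.1764 = 0.3018
B = 1 / 0.3018 = 3.3135

3.31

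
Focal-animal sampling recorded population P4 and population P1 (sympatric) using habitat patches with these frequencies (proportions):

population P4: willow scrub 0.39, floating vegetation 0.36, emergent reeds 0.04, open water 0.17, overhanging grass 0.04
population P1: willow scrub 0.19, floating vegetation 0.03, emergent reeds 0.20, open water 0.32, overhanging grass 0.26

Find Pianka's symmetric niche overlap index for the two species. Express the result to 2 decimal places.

0.57

Σ p₁ᵢp₂ᵢ = 0.0741 + 0.0108 + 0.0080 + 0.0544 + 0.0104 = 0.1577
Σp_1ᵢ² = 0.39² + 0.36² + 0.04² + 0.17² + 0.04² = 0.1521 + 0.1296 + 0.0016 + 0.0289 + 0.0016 = 0.3138
Σp_2ᵢ² = 0.19² + 0.03² + 0.20² + 0.32² + 0.26² = 0.0361 + 0.0009 + 0.0400 + 0.1024 + 0.0676 = 0.2470
O = 0.1577 / √(0.3138 × 0.2470) = 0.1577 / 0.27840 = 0.5665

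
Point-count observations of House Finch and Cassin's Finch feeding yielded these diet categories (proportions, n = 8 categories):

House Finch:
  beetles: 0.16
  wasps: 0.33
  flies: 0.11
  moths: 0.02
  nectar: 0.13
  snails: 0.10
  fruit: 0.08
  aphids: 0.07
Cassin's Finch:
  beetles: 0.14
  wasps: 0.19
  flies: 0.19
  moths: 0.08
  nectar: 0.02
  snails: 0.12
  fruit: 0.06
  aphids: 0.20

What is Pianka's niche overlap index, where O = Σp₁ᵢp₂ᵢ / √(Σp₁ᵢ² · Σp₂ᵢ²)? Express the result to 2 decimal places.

0.83

Σ p₁ᵢp₂ᵢ = 0.0224 + 0.0627 + 0.0209 + 0.0016 + 0.0026 + 0.0120 + 0.0048 + 0.0140 = 0.1410
Σp_1ᵢ² = 0.16² + 0.33² + 0.11² + 0.02² + 0.13² + 0.10² + 0.08² + 0.07² = 0.0256 + 0.1089 + 0.0121 + 0.0004 + 0.0169 + 0.0100 + 0.0064 + 0.0049 = 0.1852
Σp_2ᵢ² = 0.14² + 0.19² + 0.19² + 0.08² + 0.02² + 0.12² + 0.06² + 0.20² = 0.0196 + 0.0361 + 0.0361 + 0.0064 + 0.0004 + 0.0144 + 0.0036 + 0.0400 = 0.1566
O = 0.1410 / √(0.1852 × 0.1566) = 0.1410 / 0.17030 = 0.8280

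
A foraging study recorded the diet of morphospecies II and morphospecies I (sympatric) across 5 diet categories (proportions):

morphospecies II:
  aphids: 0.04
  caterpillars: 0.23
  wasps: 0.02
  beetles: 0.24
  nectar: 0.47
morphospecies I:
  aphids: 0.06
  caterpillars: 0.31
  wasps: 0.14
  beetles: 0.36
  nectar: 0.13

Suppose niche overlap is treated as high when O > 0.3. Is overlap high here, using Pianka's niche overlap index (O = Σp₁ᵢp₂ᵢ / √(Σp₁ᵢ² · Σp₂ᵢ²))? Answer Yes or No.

Σ p₁ᵢp₂ᵢ = 0.0024 + 0.0713 + 0.0028 + 0.0864 + 0.0611 = 0.2240
Σp_1ᵢ² = 0.04² + 0.23² + 0.02² + 0.24² + 0.47² = 0.0016 + 0.0529 + 0.0004 + 0.0576 + 0.2209 = 0.3334
Σp_2ᵢ² = 0.06² + 0.31² + 0.14² + 0.36² + 0.13² = 0.0036 + 0.0961 + 0.0196 + 0.1296 + 0.0169 = 0.2658
O = 0.2240 / √(0.3334 × 0.2658) = 0.2240 / 0.29769 = 0.7525
O = 0.7525 > 0.3 → Yes.

Yes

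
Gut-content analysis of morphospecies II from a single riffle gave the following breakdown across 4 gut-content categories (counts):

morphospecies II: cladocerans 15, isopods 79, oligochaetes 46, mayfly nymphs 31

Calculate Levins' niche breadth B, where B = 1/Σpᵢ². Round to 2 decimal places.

3.06

Proportions for morphospecies II (n=171): 15/171=0.0877, 79/171=0.4620, 46/171=0.2690, 31/171=0.1813
Σpᵢ² = 0.0877² + 0.4620² + 0.2690² + 0.1813² = 0.007691 + 0.213444 + 0.072361 + 0.032870 = 0.326366
B = 1 / 0.326366 = 3.0640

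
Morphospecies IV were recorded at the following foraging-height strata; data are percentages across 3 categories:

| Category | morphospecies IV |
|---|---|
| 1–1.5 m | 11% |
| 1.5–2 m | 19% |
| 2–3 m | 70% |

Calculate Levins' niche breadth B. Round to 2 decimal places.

Convert percentages to proportions (divide by 100).
Σpᵢ² = 0.11² + 0.19² + 0.70² = 0.0121 + 0.0361 + 0.4900 = 0.5382
B = 1 / 0.5382 = 1.8580

1.86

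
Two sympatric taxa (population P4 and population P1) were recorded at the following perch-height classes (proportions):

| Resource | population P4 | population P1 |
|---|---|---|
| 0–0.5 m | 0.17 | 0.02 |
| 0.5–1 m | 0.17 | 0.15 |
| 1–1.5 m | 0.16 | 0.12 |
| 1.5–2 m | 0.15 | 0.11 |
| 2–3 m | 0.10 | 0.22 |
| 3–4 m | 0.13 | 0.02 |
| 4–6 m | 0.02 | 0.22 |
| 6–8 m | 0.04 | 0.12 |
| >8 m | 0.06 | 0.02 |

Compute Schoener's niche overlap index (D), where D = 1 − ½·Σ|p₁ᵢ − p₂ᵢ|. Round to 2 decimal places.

Σ|p₁ᵢ − p₂ᵢ| = 0.15 + 0.02 + 0.04 + 0.04 + 0.12 + 0.11 + 0.20 + 0.08 + 0.04 = 0.80
D = 1 − ½ × 0.80 = 1 − 0.400 = 0.6000

0.60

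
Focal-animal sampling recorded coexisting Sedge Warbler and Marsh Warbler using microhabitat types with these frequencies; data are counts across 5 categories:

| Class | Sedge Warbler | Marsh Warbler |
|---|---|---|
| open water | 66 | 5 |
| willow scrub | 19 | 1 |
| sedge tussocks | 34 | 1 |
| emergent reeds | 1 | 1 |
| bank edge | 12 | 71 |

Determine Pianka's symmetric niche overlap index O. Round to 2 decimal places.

Proportions for Sedge Warbler (n=132): 66/132=0.5000, 19/132=0.1439, 34/132=0.2576, 1/132=0.0076, 12/132=0.0909
Proportions for Marsh Warbler (n=79): 5/79=0.0633, 1/79=0.0127, 1/79=0.0127, 1/79=0.0127, 71/79=0.8987
Σ p₁ᵢp₂ᵢ = 0.031650 + 0.001828 + 0.003272 + 0.000097 + 0.081692 = 0.118539
Σp_1ᵢ² = 0.5000² + 0.1439² + 0.2576² + 0.0076² + 0.0909² = 0.250000 + 0.020707 + 0.066358 + 0.000058 + 0.008263 = 0.345386
Σp_2ᵢ² = 0.0633² + 0.0127² + 0.0127² + 0.0127² + 0.8987² = 0.004007 + 0.000161 + 0.000161 + 0.000161 + 0.807662 = 0.812152
O = 0.118539 / √(0.345386 × 0.812152) = 0.118539 / 0.5296281 = 0.2238

0.22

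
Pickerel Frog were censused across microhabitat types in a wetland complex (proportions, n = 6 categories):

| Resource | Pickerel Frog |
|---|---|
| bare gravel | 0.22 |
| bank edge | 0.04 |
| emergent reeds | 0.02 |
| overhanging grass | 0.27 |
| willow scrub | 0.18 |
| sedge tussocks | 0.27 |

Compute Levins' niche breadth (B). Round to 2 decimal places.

4.37

Σpᵢ² = 0.22² + 0.04² + 0.02² + 0.27² + 0.18² + 0.27² = 0.0484 + 0.0016 + 0.0004 + 0.0729 + 0.0324 + 0.0729 = 0.2286
B = 1 / 0.2286 = 4.3745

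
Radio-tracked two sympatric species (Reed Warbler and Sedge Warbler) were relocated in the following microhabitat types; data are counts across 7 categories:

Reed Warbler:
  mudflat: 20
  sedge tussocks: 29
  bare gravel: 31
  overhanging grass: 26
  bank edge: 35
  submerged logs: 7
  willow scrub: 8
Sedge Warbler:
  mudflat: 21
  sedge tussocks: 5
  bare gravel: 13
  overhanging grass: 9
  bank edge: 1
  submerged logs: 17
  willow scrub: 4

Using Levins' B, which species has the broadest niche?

Proportions for Reed Warbler (n=156): 20/156=0.1282, 29/156=0.1859, 31/156=0.1987, 26/156=0.1667, 35/156=0.2244, 7/156=0.0449, 8/156=0.0513
Proportions for Sedge Warbler (n=70): 21/70=0.3000, 5/70=0.0714, 13/70=0.1857, 9/70=0.1286, 1/70=0.0143, 17/70=0.2429, 4/70=0.0571
Σp_Reedᵢ² = 0.1282² + 0.1859² + 0.1987² + 0.1667² + 0.2244² + 0.0449² + 0.0513² = 0.016435 + 0.034559 + 0.039482 + 0.027789 + 0.050355 + 0.002016 + 0.002632 = 0.173268
B_Reed = 1 / 0.173268 = 5.7714
Σp_Sedgᵢ² = 0.3000² + 0.0714² + 0.1857² + 0.1286² + 0.0143² + 0.2429² + 0.0571² = 0.090000 + 0.005098 + 0.034484 + 0.016538 + 0.000204 + 0.059000 + 0.003260 = 0.208584
B_Sedg = 1 / 0.208584 = 4.7942
Highest B → broadest niche (most generalist): Reed Warbler (B = 5.77).

Reed Warbler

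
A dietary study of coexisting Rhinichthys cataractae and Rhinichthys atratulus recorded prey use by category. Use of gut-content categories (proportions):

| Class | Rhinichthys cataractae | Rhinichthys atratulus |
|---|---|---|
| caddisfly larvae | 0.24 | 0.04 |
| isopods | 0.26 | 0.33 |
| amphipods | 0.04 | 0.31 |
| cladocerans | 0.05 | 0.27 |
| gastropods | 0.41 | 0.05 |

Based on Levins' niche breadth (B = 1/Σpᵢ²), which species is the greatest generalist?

Σp_cataᵢ² = 0.24² + 0.26² + 0.04² + 0.05² + 0.41² = 0.0576 + 0.0676 + 0.0016 + 0.0025 + 0.1681 = 0.2974
B_cata = 1 / 0.2974 = 3.3625
Σp_atraᵢ² = 0.04² + 0.33² + 0.31² + 0.27² + 0.05² = 0.0016 + 0.1089 + 0.0961 + 0.0729 + 0.0025 = 0.2820
B_atra = 1 / 0.2820 = 3.5461
Highest B → broadest niche (most generalist): Rhinichthys atratulus (B = 3.55).

Rhinichthys atratulus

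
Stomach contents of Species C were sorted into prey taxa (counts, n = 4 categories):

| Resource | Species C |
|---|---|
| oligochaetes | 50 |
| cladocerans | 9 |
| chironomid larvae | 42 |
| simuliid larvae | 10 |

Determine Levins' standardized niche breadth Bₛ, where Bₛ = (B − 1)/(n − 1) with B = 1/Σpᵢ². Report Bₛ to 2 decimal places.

0.59

Proportions for Species C (n=111): 50/111=0.4505, 9/111=0.0811, 42/111=0.3784, 10/111=0.0901
Σpᵢ² = 0.4505² + 0.0811² + 0.3784² + 0.0901² = 0.202950 + 0.006577 + 0.143187 + 0.008118 = 0.360832
B = 1 / 0.360832 = 2.7714
Bₛ = (B − 1)/(n − 1) = (2.7714 − 1)/(4 − 1) = 1.7714/3 = 0.5905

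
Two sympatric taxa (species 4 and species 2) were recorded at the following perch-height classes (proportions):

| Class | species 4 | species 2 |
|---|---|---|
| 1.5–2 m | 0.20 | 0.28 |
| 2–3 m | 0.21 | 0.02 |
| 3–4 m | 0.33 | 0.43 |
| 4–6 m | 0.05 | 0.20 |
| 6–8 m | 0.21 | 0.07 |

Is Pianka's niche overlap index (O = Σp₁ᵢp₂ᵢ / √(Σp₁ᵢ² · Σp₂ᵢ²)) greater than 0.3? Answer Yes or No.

Σ p₁ᵢp₂ᵢ = 0.0560 + 0.0042 + 0.1419 + 0.0100 + 0.0147 = 0.2268
Σp_1ᵢ² = 0.20² + 0.21² + 0.33² + 0.05² + 0.21² = 0.0400 + 0.0441 + 0.1089 + 0.0025 + 0.0441 = 0.2396
Σp_2ᵢ² = 0.28² + 0.02² + 0.43² + 0.20² + 0.07² = 0.0784 + 0.0004 + 0.1849 + 0.0400 + 0.0049 = 0.3086
O = 0.2268 / √(0.2396 × 0.3086) = 0.2268 / 0.27192 = 0.8341
O = 0.8341 > 0.3 → Yes.

Yes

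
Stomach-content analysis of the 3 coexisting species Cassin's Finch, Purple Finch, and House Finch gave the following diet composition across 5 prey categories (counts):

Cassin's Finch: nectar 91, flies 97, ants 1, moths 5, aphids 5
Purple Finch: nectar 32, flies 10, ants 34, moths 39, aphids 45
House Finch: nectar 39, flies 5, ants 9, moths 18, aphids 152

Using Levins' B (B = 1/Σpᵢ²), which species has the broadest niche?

Purple Finch

Proportions for Cassin's Finch (n=199): 91/199=0.4573, 97/199=0.4874, 1/199=0.0050, 5/199=0.0251, 5/199=0.0251
Proportions for Purple Finch (n=160): 32/160=0.2000, 10/160=0.0625, 34/160=0.2125, 39/160=0.2438, 45/160=0.2813
Proportions for House Finch (n=223): 39/223=0.1749, 5/223=0.0224, 9/223=0.0404, 18/223=0.0807, 152/223=0.6816
Σp_Cassᵢ² = 0.4573² + 0.4874² + 0.0050² + 0.0251² + 0.0251² = 0.209123 + 0.237559 + 0.000025 + 0.000630 + 0.000630 = 0.447967
B_Cass = 1 / 0.447967 = 2.2323
Σp_Purpᵢ² = 0.2000² + 0.0625² + 0.2125² + 0.2438² + 0.2813² = 0.040000 + 0.003906 + 0.045156 + 0.059438 + 0.079130 = 0.227630
B_Purp = 1 / 0.227630 = 4.3931
Σp_Housᵢ² = 0.1749² + 0.0224² + 0.0404² + 0.0807² + 0.6816² = 0.030590 + 0.000502 + 0.001632 + 0.006512 + 0.464579 = 0.503815
B_Hous = 1 / 0.503815 = 1.9849
Highest B → broadest niche (most generalist): Purple Finch (B = 4.39).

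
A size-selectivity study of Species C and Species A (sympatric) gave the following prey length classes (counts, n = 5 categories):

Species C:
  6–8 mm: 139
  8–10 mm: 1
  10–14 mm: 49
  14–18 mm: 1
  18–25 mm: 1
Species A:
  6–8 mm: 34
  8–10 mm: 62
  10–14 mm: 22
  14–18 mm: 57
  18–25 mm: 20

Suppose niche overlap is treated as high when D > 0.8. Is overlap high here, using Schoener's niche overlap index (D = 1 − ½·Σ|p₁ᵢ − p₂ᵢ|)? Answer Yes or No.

No

Proportions for Species C (n=191): 139/191=0.7277, 1/191=0.0052, 49/191=0.2565, 1/191=0.0052, 1/191=0.0052
Proportions for Species A (n=195): 34/195=0.1744, 62/195=0.3179, 22/195=0.1128, 57/195=0.2923, 20/195=0.1026
Σ|p₁ᵢ − p₂ᵢ| = 0.5533 + 0.3127 + 0.1437 + 0.2871 + 0.0974 = 1.3942
D = 1 − ½ × 1.3942 = 1 − 0.69710 = 0.30290
D = 0.30290 < 0.8 → No.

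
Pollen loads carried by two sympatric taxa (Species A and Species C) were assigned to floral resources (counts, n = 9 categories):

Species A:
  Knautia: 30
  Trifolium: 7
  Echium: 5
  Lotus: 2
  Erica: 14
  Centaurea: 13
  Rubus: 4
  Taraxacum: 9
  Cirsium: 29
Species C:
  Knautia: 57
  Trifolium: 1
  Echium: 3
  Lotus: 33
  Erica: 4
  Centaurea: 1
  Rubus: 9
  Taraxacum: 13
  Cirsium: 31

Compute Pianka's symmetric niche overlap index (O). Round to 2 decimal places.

0.82

Proportions for Species A (n=113): 30/113=0.2655, 7/113=0.0619, 5/113=0.0442, 2/113=0.0177, 14/113=0.1239, 13/113=0.1150, 4/113=0.0354, 9/113=0.0796, 29/113=0.2566
Proportions for Species C (n=152): 57/152=0.3750, 1/152=0.0066, 3/152=0.0197, 33/152=0.2171, 4/152=0.0263, 1/152=0.0066, 9/152=0.0592, 13/152=0.0855, 31/152=0.2039
Σ p₁ᵢp₂ᵢ = 0.099563 + 0.000409 + 0.000871 + 0.003843 + 0.003259 + 0.000759 + 0.002096 + 0.006806 + 0.052321 = 0.169927
Σp_1ᵢ² = 0.2655² + 0.0619² + 0.0442² + 0.0177² + 0.1239² + 0.1150² + 0.0354² + 0.0796² + 0.2566² = 0.070490 + 0.003832 + 0.001954 + 0.000313 + 0.015351 + 0.013225 + 0.001253 + 0.006336 + 0.065844 = 0.178598
Σp_2ᵢ² = 0.3750² + 0.0066² + 0.0197² + 0.2171² + 0.0263² + 0.0066² + 0.0592² + 0.0855² + 0.2039² = 0.140625 + 0.000044 + 0.000388 + 0.047132 + 0.000692 + 0.000044 + 0.003505 + 0.007310 + 0.041575 = 0.241315
O = 0.169927 / √(0.178598 × 0.241315) = 0.169927 / 0.2076015 = 0.8185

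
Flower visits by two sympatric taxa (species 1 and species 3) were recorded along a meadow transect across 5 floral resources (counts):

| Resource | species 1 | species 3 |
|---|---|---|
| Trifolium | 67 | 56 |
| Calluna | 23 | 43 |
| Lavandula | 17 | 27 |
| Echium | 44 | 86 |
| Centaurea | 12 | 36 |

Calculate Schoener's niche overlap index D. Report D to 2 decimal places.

0.81

Proportions for species 1 (n=163): 67/163=0.4110, 23/163=0.1411, 17/163=0.1043, 44/163=0.2699, 12/163=0.0736
Proportions for species 3 (n=248): 56/248=0.2258, 43/248=0.1734, 27/248=0.1089, 86/248=0.3468, 36/248=0.1452
Σ|p₁ᵢ − p₂ᵢ| = 0.1852 + 0.0323 + 0.0046 + 0.0769 + 0.0716 = 0.3706
D = 1 − ½ × 0.3706 = 1 − 0.18530 = 0.81470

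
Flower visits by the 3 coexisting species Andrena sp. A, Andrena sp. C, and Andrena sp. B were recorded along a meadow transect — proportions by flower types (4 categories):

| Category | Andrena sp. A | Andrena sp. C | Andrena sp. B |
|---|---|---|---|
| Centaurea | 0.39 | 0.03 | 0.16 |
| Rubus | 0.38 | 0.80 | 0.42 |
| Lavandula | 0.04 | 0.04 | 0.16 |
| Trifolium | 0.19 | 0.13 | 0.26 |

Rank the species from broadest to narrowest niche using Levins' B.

Σp_Aᵢ² = 0.39² + 0.38² + 0.04² + 0.19² = 0.1521 + 0.1444 + 0.0016 + 0.0361 = 0.3342
B_A = 1 / 0.3342 = 2.9922
Σp_Cᵢ² = 0.03² + 0.80² + 0.04² + 0.13² = 0.0009 + 0.6400 + 0.0016 + 0.0169 = 0.6594
B_C = 1 / 0.6594 = 1.5165
Σp_Bᵢ² = 0.16² + 0.42² + 0.16² + 0.26² = 0.0256 + 0.1764 + 0.0256 + 0.0676 = 0.2952
B_B = 1 / 0.2952 = 3.3875
Ranking by B (broadest → narrowest): Andrena sp. B (3.39) > Andrena sp. A (2.99) > Andrena sp. C (1.52)

Andrena sp. B > Andrena sp. A > Andrena sp. C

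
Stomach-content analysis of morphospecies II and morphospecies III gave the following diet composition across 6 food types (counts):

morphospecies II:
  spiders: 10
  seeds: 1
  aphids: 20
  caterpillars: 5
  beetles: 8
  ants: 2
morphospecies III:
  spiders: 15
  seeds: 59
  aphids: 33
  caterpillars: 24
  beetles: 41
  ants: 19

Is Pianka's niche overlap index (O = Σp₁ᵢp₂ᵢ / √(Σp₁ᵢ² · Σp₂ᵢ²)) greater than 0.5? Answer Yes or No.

Proportions for morphospecies II (n=46): 10/46=0.2174, 1/46=0.0217, 20/46=0.4348, 5/46=0.1087, 8/46=0.1739, 2/46=0.0435
Proportions for morphospecies III (n=191): 15/191=0.0785, 59/191=0.3089, 33/191=0.1728, 24/191=0.1257, 41/191=0.2147, 19/191=0.0995
Σ p₁ᵢp₂ᵢ = 0.017066 + 0.006703 + 0.075133 + 0.013664 + 0.037336 + 0.004328 = 0.154230
Σp_1ᵢ² = 0.2174² + 0.0217² + 0.4348² + 0.1087² + 0.1739² + 0.0435² = 0.047263 + 0.000471 + 0.189051 + 0.011816 + 0.030241 + 0.001892 = 0.280734
Σp_2ᵢ² = 0.0785² + 0.3089² + 0.1728² + 0.1257² + 0.2147² + 0.0995² = 0.006162 + 0.095419 + 0.029860 + 0.015800 + 0.046096 + 0.009900 = 0.203237
O = 0.154230 / √(0.280734 × 0.203237) = 0.154230 / 0.2388630 = 0.6457
O = 0.6457 > 0.5 → Yes.

Yes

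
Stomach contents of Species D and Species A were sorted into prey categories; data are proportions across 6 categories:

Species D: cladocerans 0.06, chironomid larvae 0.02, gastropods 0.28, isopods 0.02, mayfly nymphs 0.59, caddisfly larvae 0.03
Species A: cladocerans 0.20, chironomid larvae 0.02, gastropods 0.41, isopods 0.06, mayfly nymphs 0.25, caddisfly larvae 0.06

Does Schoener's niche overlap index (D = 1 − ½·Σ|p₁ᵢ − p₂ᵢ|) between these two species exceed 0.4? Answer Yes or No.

Σ|p₁ᵢ − p₂ᵢ| = 0.14 + 0.00 + 0.13 + 0.04 + 0.34 + 0.03 = 0.68
D = 1 − ½ × 0.68 = 1 − 0.340 = 0.6600
D = 0.6600 > 0.4 → Yes.

Yes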